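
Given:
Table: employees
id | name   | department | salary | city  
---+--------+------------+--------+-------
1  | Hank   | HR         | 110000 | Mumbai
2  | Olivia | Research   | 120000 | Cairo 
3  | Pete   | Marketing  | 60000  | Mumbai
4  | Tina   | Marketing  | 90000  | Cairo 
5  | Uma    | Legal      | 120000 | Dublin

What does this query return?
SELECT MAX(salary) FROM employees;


Salaries: 110000, 120000, 60000, 90000, 120000
MAX = 120000

120000


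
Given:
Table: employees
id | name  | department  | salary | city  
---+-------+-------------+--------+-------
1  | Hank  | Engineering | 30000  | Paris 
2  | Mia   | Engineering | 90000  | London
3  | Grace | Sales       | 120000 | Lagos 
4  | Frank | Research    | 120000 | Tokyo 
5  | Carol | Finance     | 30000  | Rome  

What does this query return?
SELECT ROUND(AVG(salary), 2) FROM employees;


SUM(salary) = 390000
COUNT = 5
ROUND(AVG, 2) = ROUND(390000 / 5, 2) = 78000.0

78000.0


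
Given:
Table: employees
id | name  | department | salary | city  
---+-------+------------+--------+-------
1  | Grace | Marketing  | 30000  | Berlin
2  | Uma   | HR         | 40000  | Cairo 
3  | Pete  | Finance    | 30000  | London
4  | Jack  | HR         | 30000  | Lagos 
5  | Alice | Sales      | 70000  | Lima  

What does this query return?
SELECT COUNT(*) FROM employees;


COUNT(*) counts all rows

5


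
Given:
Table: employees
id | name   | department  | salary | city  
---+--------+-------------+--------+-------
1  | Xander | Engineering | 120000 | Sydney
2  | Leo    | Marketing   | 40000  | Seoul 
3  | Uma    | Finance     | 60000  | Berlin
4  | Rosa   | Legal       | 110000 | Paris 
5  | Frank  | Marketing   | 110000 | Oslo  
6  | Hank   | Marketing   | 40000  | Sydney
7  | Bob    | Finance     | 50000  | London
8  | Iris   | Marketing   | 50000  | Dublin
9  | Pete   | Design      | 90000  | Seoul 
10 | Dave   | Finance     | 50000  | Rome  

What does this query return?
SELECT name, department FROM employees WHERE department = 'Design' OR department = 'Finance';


Filtering: department = 'Design' OR 'Finance'
Matching: 4 rows

4 rows:
Uma, Finance
Bob, Finance
Pete, Design
Dave, Finance


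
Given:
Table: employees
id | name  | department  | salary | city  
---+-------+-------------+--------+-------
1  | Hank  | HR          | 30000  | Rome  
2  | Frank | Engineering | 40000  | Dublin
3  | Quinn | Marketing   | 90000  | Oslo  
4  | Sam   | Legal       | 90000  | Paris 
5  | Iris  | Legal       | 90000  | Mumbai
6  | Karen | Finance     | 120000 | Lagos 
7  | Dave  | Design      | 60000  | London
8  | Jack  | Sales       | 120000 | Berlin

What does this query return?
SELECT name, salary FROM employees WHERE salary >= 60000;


Filtering: salary >= 60000
Matching: 6 rows

6 rows:
Quinn, 90000
Sam, 90000
Iris, 90000
Karen, 120000
Dave, 60000
Jack, 120000


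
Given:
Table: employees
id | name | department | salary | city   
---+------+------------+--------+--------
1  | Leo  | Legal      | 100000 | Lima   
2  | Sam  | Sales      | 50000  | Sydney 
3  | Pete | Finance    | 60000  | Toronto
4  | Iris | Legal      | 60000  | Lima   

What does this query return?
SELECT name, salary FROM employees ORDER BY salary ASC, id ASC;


Sorting by salary ASC, then id ASC for ties

4 rows:
Sam, 50000
Pete, 60000
Iris, 60000
Leo, 100000


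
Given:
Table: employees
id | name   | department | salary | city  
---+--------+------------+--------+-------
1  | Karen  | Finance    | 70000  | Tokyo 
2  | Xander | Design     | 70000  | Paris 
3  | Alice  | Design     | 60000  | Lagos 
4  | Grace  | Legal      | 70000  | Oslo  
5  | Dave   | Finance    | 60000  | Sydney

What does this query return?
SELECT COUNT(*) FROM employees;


COUNT(*) counts all rows

5


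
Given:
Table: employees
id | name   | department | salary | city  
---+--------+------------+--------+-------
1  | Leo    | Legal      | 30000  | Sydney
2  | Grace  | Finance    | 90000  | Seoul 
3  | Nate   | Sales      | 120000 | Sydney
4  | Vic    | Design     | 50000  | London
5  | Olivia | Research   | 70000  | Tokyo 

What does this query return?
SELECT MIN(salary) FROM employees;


Salaries: 30000, 90000, 120000, 50000, 70000
MIN = 30000

30000


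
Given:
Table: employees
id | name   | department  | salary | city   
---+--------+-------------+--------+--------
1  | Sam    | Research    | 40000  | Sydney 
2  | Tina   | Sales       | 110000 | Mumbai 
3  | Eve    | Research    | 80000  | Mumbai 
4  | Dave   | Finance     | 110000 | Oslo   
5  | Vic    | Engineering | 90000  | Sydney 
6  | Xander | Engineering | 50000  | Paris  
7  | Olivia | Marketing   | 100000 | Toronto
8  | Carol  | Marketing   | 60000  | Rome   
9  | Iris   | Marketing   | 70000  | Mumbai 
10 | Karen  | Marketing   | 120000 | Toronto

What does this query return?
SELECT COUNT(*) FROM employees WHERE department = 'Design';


Counting rows where department = 'Design'


0


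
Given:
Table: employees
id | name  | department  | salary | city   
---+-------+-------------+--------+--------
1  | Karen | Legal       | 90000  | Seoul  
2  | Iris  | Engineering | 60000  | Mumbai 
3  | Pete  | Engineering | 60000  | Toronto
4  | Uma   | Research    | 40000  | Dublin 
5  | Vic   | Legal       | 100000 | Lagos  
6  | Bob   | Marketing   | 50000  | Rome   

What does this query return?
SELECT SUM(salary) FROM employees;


SUM(salary) = 90000 + 60000 + 60000 + 40000 + 100000 + 50000 = 400000

400000


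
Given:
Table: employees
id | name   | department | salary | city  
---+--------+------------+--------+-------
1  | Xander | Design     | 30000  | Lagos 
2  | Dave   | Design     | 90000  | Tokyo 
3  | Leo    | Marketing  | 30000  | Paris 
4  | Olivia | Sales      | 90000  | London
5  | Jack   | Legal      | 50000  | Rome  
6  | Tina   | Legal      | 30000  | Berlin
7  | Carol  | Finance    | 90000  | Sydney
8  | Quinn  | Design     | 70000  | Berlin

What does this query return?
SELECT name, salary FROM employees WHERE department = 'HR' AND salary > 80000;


Filtering: department = 'HR' AND salary > 80000
Matching: 0 rows

Empty result set (0 rows)


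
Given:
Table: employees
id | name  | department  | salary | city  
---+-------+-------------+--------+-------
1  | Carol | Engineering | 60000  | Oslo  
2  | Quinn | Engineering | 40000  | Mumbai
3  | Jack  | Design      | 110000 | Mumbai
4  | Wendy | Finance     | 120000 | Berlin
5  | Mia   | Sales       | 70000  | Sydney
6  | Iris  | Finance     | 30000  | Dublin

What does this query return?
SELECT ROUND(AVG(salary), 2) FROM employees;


SUM(salary) = 430000
COUNT = 6
ROUND(AVG, 2) = ROUND(430000 / 6, 2) = 71666.67

71666.67


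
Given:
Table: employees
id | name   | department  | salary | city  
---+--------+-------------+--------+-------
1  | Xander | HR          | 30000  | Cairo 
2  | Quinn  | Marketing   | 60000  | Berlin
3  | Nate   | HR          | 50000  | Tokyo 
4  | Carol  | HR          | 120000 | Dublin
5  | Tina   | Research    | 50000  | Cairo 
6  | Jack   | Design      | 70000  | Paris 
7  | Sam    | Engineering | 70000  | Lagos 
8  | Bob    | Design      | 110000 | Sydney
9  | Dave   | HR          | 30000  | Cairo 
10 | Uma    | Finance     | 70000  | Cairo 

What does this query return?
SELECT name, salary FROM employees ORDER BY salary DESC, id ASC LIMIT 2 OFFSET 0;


Sort by salary DESC (id ASC tiebreak), then skip 0 and take 2
Rows 1 through 2

2 rows:
Carol, 120000
Bob, 110000


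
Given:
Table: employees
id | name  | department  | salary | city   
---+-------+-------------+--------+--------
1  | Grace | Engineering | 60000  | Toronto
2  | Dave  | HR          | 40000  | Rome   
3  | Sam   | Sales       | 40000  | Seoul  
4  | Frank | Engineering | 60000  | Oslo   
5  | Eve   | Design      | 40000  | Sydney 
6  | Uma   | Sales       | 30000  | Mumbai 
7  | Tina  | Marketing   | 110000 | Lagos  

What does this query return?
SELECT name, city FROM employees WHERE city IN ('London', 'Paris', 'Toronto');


Filtering: city IN ('London', 'Paris', 'Toronto')
Matching: 1 rows

1 rows:
Grace, Toronto


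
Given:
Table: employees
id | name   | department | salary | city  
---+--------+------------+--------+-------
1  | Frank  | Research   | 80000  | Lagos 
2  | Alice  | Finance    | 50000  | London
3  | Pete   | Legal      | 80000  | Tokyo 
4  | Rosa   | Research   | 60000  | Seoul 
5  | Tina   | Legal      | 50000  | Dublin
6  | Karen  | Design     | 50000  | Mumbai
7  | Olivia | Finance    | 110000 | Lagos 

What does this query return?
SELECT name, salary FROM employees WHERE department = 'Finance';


Filtering: department = 'Finance'
Matching rows: 2

2 rows:
Alice, 50000
Olivia, 110000


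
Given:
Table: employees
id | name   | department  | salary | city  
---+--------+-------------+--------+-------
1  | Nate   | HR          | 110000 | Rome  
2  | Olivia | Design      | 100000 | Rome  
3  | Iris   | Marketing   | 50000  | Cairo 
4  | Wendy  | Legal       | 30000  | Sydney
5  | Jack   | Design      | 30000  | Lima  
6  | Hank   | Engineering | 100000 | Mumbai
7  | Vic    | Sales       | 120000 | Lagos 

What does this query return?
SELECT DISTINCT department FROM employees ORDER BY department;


All 'department' values (row order): HR, Design, Marketing, Legal, Design, Engineering, Sales
Removing duplicates leaves 6 unique value(s).

6 values:
Design
Engineering
HR
Legal
Marketing
Sales


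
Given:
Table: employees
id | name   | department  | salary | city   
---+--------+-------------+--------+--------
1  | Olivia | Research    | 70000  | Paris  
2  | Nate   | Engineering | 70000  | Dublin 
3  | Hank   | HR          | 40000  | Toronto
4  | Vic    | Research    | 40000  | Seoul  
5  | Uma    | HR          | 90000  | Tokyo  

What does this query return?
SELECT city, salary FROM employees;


Projecting columns: city, salary

5 rows:
Paris, 70000
Dublin, 70000
Toronto, 40000
Seoul, 40000
Tokyo, 90000


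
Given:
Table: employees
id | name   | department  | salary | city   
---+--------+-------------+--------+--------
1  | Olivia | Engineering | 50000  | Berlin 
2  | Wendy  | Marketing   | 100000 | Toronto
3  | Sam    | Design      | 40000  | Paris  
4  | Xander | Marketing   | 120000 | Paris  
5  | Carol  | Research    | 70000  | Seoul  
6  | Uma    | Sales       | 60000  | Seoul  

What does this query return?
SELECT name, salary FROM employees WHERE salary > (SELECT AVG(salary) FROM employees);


Subquery: AVG(salary) = 73333.33
Filtering: salary > 73333.33
  Wendy (100000) -> MATCH
  Xander (120000) -> MATCH


2 rows:
Wendy, 100000
Xander, 120000


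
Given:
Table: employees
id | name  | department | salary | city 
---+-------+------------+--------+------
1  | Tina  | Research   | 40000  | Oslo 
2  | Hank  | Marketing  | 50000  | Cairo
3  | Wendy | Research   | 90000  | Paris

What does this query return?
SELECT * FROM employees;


SELECT * returns all 3 rows with all columns

3 rows:
1, Tina, Research, 40000, Oslo
2, Hank, Marketing, 50000, Cairo
3, Wendy, Research, 90000, Paris


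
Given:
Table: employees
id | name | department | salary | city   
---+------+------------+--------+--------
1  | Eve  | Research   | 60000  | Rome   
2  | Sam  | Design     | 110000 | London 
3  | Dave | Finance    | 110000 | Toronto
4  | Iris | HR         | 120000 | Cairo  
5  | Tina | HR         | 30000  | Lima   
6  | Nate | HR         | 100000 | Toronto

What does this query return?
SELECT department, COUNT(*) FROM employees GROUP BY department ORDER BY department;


Assigning each row to its department group:
  Eve -> Research
  Sam -> Design
  Dave -> Finance
  Iris -> HR
  Tina -> HR
  Nate -> HR


4 groups:
Design, 1
Finance, 1
HR, 3
Research, 1


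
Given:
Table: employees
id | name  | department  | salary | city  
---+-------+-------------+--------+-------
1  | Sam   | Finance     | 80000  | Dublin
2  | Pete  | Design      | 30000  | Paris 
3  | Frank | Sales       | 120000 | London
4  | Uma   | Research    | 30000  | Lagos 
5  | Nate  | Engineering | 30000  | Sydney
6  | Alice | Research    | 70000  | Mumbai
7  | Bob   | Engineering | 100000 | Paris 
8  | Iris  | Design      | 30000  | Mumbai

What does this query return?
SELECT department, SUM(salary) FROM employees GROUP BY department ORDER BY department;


Summing salary within each department:
  Design: 30000 + 30000 = 60000
  Engineering: 30000 + 100000 = 130000
  Finance: 80000 = 80000
  Research: 30000 + 70000 = 100000
  Sales: 120000 = 120000


5 groups:
Design, 60000
Engineering, 130000
Finance, 80000
Research, 100000
Sales, 120000


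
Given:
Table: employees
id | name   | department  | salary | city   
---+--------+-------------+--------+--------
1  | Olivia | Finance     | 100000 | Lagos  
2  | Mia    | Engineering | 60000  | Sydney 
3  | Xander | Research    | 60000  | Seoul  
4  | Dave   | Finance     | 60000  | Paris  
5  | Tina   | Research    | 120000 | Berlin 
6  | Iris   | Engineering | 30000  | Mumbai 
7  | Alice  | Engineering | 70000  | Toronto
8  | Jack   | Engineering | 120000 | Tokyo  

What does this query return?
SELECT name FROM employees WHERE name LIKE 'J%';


LIKE 'J%' matches names starting with 'J'
Matching: 1

1 rows:
Jack


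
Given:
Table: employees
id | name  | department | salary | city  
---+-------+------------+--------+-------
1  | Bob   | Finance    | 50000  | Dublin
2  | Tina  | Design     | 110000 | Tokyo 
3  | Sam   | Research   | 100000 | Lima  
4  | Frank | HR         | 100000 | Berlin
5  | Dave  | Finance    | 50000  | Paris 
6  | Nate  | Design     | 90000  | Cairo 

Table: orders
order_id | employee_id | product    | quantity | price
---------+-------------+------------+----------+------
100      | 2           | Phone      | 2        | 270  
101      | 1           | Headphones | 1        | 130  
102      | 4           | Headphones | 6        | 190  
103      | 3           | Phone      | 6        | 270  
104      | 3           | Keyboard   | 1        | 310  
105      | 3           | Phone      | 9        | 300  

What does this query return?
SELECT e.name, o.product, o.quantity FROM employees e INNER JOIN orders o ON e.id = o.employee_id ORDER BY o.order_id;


Joining employees.id = orders.employee_id:
  employee Tina (id=2) -> order Phone
  employee Bob (id=1) -> order Headphones
  employee Frank (id=4) -> order Headphones
  employee Sam (id=3) -> order Phone
  employee Sam (id=3) -> order Keyboard
  employee Sam (id=3) -> order Phone


6 rows:
Tina, Phone, 2
Bob, Headphones, 1
Frank, Headphones, 6
Sam, Phone, 6
Sam, Keyboard, 1
Sam, Phone, 9


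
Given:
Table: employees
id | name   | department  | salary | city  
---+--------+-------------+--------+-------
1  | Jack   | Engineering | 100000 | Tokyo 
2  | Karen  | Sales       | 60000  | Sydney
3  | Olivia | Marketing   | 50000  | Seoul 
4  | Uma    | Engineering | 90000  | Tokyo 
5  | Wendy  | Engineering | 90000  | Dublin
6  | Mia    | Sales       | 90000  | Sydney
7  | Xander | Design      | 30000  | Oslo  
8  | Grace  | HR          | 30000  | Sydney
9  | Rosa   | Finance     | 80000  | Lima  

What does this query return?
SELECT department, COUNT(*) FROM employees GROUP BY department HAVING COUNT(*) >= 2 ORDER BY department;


Groups with count >= 2:
  Engineering: 3 -> PASS
  Sales: 2 -> PASS
  Design: 1 -> filtered out
  Finance: 1 -> filtered out
  HR: 1 -> filtered out
  Marketing: 1 -> filtered out


2 groups:
Engineering, 3
Sales, 2


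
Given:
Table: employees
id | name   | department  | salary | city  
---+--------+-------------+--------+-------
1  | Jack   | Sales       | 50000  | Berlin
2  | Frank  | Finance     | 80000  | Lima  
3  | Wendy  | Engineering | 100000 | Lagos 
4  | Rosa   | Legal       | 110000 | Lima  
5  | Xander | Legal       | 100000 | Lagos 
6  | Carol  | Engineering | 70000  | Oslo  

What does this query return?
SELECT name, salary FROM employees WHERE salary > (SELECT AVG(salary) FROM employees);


Subquery: AVG(salary) = 85000.0
Filtering: salary > 85000.0
  Wendy (100000) -> MATCH
  Rosa (110000) -> MATCH
  Xander (100000) -> MATCH


3 rows:
Wendy, 100000
Rosa, 110000
Xander, 100000


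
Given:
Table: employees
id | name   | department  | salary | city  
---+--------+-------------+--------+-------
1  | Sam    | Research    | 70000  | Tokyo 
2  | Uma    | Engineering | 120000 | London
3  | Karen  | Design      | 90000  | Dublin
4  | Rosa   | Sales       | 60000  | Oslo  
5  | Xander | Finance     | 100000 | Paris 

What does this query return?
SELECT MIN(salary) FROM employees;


Salaries: 70000, 120000, 90000, 60000, 100000
MIN = 60000

60000


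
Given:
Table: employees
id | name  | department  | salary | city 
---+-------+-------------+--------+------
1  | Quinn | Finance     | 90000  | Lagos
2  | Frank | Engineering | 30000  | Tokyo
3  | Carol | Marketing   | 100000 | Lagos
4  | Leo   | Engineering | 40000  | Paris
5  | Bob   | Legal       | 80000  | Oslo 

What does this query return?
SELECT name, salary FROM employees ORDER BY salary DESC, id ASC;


Sorting by salary DESC, then id ASC for ties

5 rows:
Carol, 100000
Quinn, 90000
Bob, 80000
Leo, 40000
Frank, 30000


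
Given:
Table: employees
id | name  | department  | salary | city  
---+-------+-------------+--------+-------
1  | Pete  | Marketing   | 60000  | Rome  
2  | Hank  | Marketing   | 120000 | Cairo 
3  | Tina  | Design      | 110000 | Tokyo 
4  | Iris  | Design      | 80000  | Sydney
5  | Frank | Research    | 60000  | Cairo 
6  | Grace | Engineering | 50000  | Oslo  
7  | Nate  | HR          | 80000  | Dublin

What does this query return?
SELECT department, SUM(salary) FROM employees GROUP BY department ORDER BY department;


Summing salary within each department:
  Design: 110000 + 80000 = 190000
  Engineering: 50000 = 50000
  HR: 80000 = 80000
  Marketing: 60000 + 120000 = 180000
  Research: 60000 = 60000


5 groups:
Design, 190000
Engineering, 50000
HR, 80000
Marketing, 180000
Research, 60000


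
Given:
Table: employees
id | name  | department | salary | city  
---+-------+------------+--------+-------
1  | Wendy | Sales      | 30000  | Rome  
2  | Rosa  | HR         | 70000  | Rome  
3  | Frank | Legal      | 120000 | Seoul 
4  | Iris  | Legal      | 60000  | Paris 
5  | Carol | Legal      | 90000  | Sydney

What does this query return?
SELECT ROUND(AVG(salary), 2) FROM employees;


SUM(salary) = 370000
COUNT = 5
ROUND(AVG, 2) = ROUND(370000 / 5, 2) = 74000.0

74000.0


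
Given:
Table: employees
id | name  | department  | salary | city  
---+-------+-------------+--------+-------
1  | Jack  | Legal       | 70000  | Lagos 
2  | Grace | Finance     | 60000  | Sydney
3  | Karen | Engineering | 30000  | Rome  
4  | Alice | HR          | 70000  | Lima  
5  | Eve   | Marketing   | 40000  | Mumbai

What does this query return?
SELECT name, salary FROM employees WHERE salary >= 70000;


Filtering: salary >= 70000
Matching: 2 rows

2 rows:
Jack, 70000
Alice, 70000


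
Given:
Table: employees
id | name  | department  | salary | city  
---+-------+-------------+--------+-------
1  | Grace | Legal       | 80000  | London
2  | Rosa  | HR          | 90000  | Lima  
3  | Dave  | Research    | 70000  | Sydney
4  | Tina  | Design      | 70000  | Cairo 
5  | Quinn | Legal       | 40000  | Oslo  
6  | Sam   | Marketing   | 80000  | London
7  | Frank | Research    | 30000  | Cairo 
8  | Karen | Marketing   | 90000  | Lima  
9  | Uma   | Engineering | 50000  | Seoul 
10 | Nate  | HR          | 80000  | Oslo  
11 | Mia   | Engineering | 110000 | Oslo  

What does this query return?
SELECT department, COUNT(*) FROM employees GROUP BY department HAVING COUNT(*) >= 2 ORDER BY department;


Groups with count >= 2:
  Engineering: 2 -> PASS
  HR: 2 -> PASS
  Legal: 2 -> PASS
  Marketing: 2 -> PASS
  Research: 2 -> PASS
  Design: 1 -> filtered out


5 groups:
Engineering, 2
HR, 2
Legal, 2
Marketing, 2
Research, 2


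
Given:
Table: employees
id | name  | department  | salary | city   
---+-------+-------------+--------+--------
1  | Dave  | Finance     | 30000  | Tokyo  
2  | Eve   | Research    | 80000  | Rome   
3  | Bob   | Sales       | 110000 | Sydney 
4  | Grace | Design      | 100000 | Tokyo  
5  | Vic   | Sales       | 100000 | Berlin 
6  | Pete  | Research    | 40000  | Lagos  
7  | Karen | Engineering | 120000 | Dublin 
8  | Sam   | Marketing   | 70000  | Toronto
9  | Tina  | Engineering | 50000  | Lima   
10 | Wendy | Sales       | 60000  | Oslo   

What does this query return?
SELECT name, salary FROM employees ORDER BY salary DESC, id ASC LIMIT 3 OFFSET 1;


Sort by salary DESC (id ASC tiebreak), then skip 1 and take 3
Rows 2 through 4

3 rows:
Bob, 110000
Grace, 100000
Vic, 100000


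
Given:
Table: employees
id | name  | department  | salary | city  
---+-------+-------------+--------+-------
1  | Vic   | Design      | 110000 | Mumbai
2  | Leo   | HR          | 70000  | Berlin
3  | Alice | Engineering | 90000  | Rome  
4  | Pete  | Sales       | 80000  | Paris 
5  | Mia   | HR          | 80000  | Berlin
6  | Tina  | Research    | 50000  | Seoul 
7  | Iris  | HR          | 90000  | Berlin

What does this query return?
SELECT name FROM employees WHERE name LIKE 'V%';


LIKE 'V%' matches names starting with 'V'
Matching: 1

1 rows:
Vic


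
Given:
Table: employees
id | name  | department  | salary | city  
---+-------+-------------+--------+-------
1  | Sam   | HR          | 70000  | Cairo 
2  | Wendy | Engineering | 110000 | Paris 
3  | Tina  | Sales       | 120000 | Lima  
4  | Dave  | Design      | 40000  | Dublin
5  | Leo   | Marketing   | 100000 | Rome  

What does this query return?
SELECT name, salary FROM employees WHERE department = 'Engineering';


Filtering: department = 'Engineering'
Matching rows: 1

1 rows:
Wendy, 110000


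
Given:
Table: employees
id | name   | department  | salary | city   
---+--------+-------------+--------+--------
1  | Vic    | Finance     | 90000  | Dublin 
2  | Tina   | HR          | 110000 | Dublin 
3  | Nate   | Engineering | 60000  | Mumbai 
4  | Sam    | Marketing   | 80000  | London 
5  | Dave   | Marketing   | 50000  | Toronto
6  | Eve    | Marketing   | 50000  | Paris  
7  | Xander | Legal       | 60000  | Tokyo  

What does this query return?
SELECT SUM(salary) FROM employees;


SUM(salary) = 90000 + 110000 + 60000 + 80000 + 50000 + 50000 + 60000 = 500000

500000


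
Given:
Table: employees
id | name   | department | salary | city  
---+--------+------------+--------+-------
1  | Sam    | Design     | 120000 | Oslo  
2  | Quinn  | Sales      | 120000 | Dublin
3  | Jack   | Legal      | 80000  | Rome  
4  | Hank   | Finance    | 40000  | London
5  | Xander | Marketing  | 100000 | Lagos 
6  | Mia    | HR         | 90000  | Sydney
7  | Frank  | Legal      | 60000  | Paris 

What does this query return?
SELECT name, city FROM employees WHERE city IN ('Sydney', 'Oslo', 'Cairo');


Filtering: city IN ('Sydney', 'Oslo', 'Cairo')
Matching: 2 rows

2 rows:
Sam, Oslo
Mia, Sydney


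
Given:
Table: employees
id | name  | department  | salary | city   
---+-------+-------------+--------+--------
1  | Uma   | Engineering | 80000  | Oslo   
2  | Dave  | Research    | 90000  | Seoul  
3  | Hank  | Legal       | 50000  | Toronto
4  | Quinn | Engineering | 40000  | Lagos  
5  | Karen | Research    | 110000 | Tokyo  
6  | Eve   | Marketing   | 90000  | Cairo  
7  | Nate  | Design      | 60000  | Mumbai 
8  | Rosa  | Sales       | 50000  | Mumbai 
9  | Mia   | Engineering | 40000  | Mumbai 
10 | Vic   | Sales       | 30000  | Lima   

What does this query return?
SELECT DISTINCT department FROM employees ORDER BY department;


All 'department' values (row order): Engineering, Research, Legal, Engineering, Research, Marketing, Design, Sales, Engineering, Sales
Removing duplicates leaves 6 unique value(s).

6 values:
Design
Engineering
Legal
Marketing
Research
Sales


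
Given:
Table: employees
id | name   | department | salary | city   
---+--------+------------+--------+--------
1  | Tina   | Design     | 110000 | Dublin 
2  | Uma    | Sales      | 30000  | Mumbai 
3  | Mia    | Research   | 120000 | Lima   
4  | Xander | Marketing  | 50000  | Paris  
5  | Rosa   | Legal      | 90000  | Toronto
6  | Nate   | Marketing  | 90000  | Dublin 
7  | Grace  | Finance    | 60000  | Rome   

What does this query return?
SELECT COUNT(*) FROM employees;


COUNT(*) counts all rows

7


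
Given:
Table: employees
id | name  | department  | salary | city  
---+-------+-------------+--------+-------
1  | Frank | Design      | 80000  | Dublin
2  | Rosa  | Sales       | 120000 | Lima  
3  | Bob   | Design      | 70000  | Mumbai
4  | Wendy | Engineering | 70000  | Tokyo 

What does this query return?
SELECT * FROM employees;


SELECT * returns all 4 rows with all columns

4 rows:
1, Frank, Design, 80000, Dublin
2, Rosa, Sales, 120000, Lima
3, Bob, Design, 70000, Mumbai
4, Wendy, Engineering, 70000, Tokyo


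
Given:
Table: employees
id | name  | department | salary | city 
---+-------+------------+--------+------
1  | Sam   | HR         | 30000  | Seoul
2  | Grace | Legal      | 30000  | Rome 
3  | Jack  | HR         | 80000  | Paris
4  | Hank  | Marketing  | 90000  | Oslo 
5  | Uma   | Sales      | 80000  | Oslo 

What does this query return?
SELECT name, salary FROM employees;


Projecting columns: name, salary

5 rows:
Sam, 30000
Grace, 30000
Jack, 80000
Hank, 90000
Uma, 80000


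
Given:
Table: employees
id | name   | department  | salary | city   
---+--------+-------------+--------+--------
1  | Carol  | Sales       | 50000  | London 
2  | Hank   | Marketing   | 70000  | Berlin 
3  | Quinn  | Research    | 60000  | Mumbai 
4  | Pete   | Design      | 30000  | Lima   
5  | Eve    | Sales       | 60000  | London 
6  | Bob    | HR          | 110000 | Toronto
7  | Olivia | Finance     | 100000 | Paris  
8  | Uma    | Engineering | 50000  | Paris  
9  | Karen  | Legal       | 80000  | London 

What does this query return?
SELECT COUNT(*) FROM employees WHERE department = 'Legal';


Counting rows where department = 'Legal'
  Karen -> MATCH


1


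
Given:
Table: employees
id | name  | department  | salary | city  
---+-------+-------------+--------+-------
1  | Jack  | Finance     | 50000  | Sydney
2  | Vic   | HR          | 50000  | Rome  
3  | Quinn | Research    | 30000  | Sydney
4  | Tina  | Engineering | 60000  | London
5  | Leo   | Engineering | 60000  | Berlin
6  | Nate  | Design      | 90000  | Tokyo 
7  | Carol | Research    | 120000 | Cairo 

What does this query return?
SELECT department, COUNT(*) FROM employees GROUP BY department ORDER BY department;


Assigning each row to its department group:
  Jack -> Finance
  Vic -> HR
  Quinn -> Research
  Tina -> Engineering
  Leo -> Engineering
  Nate -> Design
  Carol -> Research


5 groups:
Design, 1
Engineering, 2
Finance, 1
HR, 1
Research, 2


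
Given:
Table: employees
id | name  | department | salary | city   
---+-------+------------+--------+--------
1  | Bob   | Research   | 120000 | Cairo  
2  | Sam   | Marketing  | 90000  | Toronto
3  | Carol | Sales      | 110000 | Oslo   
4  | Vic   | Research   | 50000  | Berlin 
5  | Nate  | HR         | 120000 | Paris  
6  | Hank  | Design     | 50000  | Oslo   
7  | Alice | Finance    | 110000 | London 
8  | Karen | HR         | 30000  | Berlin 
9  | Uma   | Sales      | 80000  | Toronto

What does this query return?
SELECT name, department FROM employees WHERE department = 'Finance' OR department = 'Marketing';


Filtering: department = 'Finance' OR 'Marketing'
Matching: 2 rows

2 rows:
Sam, Marketing
Alice, Finance


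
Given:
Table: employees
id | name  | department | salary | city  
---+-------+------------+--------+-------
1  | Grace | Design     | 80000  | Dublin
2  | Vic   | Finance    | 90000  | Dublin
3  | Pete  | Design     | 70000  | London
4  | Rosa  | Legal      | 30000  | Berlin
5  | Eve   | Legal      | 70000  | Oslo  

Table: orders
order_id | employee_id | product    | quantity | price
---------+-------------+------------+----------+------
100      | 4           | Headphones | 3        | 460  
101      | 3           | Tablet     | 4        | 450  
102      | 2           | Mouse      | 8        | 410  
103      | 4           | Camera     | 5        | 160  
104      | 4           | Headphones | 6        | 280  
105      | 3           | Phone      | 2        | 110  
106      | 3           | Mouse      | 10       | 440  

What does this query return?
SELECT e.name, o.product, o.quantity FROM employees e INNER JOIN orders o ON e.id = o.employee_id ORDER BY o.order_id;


Joining employees.id = orders.employee_id:
  employee Rosa (id=4) -> order Headphones
  employee Pete (id=3) -> order Tablet
  employee Vic (id=2) -> order Mouse
  employee Rosa (id=4) -> order Camera
  employee Rosa (id=4) -> order Headphones
  employee Pete (id=3) -> order Phone
  employee Pete (id=3) -> order Mouse


7 rows:
Rosa, Headphones, 3
Pete, Tablet, 4
Vic, Mouse, 8
Rosa, Camera, 5
Rosa, Headphones, 6
Pete, Phone, 2
Pete, Mouse, 10


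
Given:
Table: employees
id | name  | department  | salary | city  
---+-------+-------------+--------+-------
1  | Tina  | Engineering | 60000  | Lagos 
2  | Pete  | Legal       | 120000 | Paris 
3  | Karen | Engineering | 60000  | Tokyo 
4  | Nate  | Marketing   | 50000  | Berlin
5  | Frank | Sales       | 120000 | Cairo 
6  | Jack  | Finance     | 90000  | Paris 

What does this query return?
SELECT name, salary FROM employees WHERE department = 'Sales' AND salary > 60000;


Filtering: department = 'Sales' AND salary > 60000
Matching: 1 rows

1 rows:
Frank, 120000


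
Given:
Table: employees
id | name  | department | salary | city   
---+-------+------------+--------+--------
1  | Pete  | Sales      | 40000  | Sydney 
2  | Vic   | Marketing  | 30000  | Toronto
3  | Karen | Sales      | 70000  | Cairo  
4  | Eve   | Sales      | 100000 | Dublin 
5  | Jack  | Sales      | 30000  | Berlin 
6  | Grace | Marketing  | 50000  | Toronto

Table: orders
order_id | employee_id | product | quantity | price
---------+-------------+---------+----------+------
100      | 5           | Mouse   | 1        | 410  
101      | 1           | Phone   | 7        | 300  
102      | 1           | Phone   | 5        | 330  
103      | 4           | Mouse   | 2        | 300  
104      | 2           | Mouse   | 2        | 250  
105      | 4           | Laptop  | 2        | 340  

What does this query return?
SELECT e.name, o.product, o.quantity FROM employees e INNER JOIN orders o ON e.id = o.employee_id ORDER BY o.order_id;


Joining employees.id = orders.employee_id:
  employee Jack (id=5) -> order Mouse
  employee Pete (id=1) -> order Phone
  employee Pete (id=1) -> order Phone
  employee Eve (id=4) -> order Mouse
  employee Vic (id=2) -> order Mouse
  employee Eve (id=4) -> order Laptop


6 rows:
Jack, Mouse, 1
Pete, Phone, 7
Pete, Phone, 5
Eve, Mouse, 2
Vic, Mouse, 2
Eve, Laptop, 2


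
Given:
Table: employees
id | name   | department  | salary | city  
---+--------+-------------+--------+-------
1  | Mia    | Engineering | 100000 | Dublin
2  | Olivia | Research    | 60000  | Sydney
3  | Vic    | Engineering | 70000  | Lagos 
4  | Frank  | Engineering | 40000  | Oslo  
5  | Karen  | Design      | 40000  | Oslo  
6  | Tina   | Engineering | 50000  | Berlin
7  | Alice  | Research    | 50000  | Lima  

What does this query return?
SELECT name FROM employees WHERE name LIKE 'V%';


LIKE 'V%' matches names starting with 'V'
Matching: 1

1 rows:
Vic


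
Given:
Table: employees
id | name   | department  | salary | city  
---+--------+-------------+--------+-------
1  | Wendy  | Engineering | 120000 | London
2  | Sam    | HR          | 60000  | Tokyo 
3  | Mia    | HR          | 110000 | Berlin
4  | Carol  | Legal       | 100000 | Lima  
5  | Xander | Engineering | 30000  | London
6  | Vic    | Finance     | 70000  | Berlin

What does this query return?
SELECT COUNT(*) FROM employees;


COUNT(*) counts all rows

6


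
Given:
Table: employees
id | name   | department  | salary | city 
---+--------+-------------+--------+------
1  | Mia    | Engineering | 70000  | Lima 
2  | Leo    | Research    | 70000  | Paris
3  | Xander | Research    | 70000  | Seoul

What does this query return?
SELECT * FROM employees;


SELECT * returns all 3 rows with all columns

3 rows:
1, Mia, Engineering, 70000, Lima
2, Leo, Research, 70000, Paris
3, Xander, Research, 70000, Seoul


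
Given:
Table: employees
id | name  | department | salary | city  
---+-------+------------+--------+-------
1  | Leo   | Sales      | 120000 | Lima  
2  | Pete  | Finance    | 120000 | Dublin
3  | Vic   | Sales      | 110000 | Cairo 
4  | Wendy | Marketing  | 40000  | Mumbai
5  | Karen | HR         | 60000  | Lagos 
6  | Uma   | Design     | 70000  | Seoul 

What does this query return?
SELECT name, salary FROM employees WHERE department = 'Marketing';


Filtering: department = 'Marketing'
Matching rows: 1

1 rows:
Wendy, 40000


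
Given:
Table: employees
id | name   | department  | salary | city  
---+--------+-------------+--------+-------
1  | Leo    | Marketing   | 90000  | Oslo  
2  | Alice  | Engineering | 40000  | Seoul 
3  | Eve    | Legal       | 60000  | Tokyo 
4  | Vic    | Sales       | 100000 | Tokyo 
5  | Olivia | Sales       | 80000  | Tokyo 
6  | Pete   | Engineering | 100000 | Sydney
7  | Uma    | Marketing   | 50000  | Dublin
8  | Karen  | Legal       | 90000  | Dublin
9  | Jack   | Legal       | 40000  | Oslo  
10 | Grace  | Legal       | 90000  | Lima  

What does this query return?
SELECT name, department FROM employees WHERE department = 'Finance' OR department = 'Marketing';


Filtering: department = 'Finance' OR 'Marketing'
Matching: 2 rows

2 rows:
Leo, Marketing
Uma, Marketing


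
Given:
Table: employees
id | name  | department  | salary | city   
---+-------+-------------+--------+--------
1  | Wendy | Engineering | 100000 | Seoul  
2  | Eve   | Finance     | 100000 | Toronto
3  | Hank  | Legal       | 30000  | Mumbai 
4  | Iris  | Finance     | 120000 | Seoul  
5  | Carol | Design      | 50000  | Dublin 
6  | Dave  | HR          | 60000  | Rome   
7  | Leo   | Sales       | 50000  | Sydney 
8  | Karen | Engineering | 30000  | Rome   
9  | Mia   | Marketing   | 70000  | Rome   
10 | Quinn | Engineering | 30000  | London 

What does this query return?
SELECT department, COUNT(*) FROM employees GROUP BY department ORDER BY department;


Assigning each row to its department group:
  Wendy -> Engineering
  Eve -> Finance
  Hank -> Legal
  Iris -> Finance
  Carol -> Design
  Dave -> HR
  Leo -> Sales
  Karen -> Engineering
  Mia -> Marketing
  Quinn -> Engineering


7 groups:
Design, 1
Engineering, 3
Finance, 2
HR, 1
Legal, 1
Marketing, 1
Sales, 1


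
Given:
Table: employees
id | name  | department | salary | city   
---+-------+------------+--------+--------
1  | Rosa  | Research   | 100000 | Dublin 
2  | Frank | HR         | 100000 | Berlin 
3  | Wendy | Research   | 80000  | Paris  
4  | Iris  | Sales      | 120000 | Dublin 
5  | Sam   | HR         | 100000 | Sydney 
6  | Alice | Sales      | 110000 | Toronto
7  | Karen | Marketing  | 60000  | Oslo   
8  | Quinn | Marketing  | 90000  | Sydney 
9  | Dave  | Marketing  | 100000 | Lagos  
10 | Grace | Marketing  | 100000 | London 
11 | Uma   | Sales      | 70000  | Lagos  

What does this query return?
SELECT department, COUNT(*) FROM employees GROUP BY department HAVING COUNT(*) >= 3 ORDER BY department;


Groups with count >= 3:
  Marketing: 4 -> PASS
  Sales: 3 -> PASS
  HR: 2 -> filtered out
  Research: 2 -> filtered out


2 groups:
Marketing, 4
Sales, 3


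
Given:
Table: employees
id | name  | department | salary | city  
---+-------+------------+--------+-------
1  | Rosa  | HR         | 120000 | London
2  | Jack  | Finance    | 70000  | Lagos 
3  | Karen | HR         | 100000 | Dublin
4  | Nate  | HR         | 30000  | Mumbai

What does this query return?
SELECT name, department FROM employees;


Projecting columns: name, department

4 rows:
Rosa, HR
Jack, Finance
Karen, HR
Nate, HR


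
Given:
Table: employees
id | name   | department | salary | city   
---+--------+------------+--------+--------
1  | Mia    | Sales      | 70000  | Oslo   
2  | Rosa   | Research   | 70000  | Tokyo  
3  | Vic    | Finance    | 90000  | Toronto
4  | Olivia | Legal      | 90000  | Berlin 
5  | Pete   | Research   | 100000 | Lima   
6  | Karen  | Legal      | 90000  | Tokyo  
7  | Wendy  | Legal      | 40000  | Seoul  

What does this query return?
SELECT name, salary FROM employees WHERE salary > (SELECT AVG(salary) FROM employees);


Subquery: AVG(salary) = 78571.43
Filtering: salary > 78571.43
  Vic (90000) -> MATCH
  Olivia (90000) -> MATCH
  Pete (100000) -> MATCH
  Karen (90000) -> MATCH


4 rows:
Vic, 90000
Olivia, 90000
Pete, 100000
Karen, 90000


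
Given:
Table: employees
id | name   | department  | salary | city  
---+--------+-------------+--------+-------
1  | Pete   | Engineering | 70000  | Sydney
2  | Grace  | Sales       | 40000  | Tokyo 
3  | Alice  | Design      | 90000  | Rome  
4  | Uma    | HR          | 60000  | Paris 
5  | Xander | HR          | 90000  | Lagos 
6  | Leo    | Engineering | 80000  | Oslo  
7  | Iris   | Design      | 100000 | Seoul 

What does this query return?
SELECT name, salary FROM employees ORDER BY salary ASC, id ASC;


Sorting by salary ASC, then id ASC for ties

7 rows:
Grace, 40000
Uma, 60000
Pete, 70000
Leo, 80000
Alice, 90000
Xander, 90000
Iris, 100000


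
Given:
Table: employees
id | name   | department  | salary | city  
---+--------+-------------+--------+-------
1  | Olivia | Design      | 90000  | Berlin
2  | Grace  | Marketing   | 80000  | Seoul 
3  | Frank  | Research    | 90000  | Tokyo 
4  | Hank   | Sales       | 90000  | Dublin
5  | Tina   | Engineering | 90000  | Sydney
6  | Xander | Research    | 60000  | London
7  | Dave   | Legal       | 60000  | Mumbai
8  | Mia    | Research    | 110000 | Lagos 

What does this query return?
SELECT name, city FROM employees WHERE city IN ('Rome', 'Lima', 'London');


Filtering: city IN ('Rome', 'Lima', 'London')
Matching: 1 rows

1 rows:
Xander, London


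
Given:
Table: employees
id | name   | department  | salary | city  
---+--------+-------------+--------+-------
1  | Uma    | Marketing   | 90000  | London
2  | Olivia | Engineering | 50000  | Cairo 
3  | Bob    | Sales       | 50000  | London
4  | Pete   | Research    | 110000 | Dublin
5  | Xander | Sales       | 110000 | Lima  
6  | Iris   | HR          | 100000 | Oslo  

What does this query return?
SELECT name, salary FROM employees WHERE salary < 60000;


Filtering: salary < 60000
Matching: 2 rows

2 rows:
Olivia, 50000
Bob, 50000


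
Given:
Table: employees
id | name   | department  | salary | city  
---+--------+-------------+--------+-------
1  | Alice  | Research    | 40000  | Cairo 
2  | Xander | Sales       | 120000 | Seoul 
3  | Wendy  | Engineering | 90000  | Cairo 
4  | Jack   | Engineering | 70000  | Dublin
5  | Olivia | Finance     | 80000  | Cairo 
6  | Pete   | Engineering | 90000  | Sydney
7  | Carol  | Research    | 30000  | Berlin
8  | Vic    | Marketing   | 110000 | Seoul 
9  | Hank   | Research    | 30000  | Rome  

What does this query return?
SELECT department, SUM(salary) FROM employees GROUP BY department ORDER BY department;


Summing salary within each department:
  Engineering: 90000 + 70000 + 90000 = 250000
  Finance: 80000 = 80000
  Marketing: 110000 = 110000
  Research: 40000 + 30000 + 30000 = 100000
  Sales: 120000 = 120000


5 groups:
Engineering, 250000
Finance, 80000
Marketing, 110000
Research, 100000
Sales, 120000


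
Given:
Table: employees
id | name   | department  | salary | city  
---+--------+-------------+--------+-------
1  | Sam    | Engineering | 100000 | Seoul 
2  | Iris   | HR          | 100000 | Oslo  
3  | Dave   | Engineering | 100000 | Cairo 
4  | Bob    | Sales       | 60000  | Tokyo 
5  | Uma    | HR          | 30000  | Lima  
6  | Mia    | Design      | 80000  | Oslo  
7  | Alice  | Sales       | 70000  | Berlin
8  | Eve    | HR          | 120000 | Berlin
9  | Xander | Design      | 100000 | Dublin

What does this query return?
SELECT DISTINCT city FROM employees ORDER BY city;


All 'city' values (row order): Seoul, Oslo, Cairo, Tokyo, Lima, Oslo, Berlin, Berlin, Dublin
Removing duplicates leaves 7 unique value(s).

7 values:
Berlin
Cairo
Dublin
Lima
Oslo
Seoul
Tokyo
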